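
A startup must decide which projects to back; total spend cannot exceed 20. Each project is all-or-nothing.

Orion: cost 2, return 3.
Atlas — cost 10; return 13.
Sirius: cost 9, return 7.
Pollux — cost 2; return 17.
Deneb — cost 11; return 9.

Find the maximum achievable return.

33

Allowing fractional choices, the relaxed optimum would be about 37.9, but projects are indivisible.
Orion + Atlas + Pollux: cost 2 + 10 + 2 = 14 ≤ 20, return 3 + 13 + 17 = 33.
Orion + Pollux + Deneb: cost 2 + 2 + 11 = 15 ≤ 20, return 3 + 17 + 9 = 29.
Atlas + Pollux: cost 10 + 2 = 12 ≤ 20, return 13 + 17 = 30.
Best is Orion, Atlas, and Pollux with total return 33.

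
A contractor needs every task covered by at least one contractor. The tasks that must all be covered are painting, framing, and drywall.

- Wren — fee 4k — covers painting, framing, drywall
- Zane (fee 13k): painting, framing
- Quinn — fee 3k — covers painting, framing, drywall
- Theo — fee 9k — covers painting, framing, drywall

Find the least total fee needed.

Quinn alone covers painting, framing, drywall — every task.
Total fee: 3.

3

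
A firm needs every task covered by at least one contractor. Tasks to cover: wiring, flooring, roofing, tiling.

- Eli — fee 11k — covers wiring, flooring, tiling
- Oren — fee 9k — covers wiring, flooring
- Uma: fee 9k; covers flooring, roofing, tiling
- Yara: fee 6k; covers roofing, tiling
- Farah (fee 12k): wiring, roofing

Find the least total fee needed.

The greedy cost-per-new-task heuristic would pick Uma and Oren for 18, but a cheaper cover exists.
Choose Oren and Yara: together they cover wiring, flooring, roofing, tiling — every task.
Total fee: 9 + 6 = 15.
No cover costs less than 15.

15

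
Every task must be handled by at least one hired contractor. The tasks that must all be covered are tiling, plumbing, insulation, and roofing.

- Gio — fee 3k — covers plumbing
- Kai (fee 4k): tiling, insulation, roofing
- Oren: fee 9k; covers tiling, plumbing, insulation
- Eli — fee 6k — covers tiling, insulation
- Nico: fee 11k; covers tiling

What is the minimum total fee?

This is an integer covering problem.
Choose Gio and Kai: together they cover tiling, plumbing, insulation, roofing — every task.
Total fee: 3 + 4 = 7.

7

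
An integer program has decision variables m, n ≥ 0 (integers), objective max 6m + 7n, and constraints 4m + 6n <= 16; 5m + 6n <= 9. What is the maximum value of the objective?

7

The continuous relaxation peaks at (1.8, 0) with value 10.80; rounding to a feasible lattice point costs some objective.
(m,n)=(0,1) is feasible, giving 7.
(m,n)=(1,0) is feasible, giving 6.
(m,n)=(0,0) is feasible, giving 0.
The best lattice point is (0,1), giving 7.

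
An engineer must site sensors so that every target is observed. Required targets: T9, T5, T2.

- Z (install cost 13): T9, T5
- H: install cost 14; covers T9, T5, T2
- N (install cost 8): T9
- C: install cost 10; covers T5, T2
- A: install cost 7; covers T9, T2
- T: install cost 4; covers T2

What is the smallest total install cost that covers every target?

H alone covers T9, T5, T2 — every target.
Total install cost: 14.

14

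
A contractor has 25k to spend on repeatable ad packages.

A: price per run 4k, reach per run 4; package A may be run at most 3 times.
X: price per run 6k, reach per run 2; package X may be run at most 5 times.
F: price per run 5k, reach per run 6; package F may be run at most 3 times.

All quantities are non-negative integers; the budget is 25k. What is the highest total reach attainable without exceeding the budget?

1×A, 1×X, and 3×F: price 25 ≤ 25, reach 1·4 + 1·2 + 3·6 = 24.
2×A and 3×F: price 23 ≤ 25, reach 2·4 + 3·6 = 26.
Best is 26.

26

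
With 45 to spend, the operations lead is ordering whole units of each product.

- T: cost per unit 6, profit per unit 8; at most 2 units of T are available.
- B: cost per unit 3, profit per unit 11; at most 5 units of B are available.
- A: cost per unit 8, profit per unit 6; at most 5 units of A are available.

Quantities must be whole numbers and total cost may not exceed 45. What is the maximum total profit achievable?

83

This is a bounded integer knapsack.
1×T, 5×B, and 3×A: cost 45 ≤ 45, profit 1·8 + 5·11 + 3·6 = 81.
2×T, 5×B, and 2×A: cost 43 ≤ 45, profit 2·8 + 5·11 + 2·6 = 83.
Best is 83.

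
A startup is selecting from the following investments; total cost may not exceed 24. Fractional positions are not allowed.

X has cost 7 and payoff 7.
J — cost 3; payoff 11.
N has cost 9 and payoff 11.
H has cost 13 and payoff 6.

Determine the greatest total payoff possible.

This is a 0-1 knapsack instance.
Allowing fractional choices, the relaxed optimum would be about 31.3, but investments are indivisible.
X + J + H: cost 7 + 3 + 13 = 23 ≤ 24, payoff 7 + 11 + 6 = 24.
J + N: cost 3 + 9 = 12 ≤ 24, payoff 11 + 11 = 22.
X + J + N: cost 7 + 3 + 9 = 19 ≤ 24, payoff 7 + 11 + 11 = 29.
Best is X, J, and N with total payoff 29.

29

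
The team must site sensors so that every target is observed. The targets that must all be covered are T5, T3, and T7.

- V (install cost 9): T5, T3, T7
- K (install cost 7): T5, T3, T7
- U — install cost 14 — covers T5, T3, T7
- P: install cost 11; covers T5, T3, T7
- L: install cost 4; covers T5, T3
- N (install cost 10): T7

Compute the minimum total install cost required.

K alone covers T5, T3, T7 — every target.
Total install cost: 7.

7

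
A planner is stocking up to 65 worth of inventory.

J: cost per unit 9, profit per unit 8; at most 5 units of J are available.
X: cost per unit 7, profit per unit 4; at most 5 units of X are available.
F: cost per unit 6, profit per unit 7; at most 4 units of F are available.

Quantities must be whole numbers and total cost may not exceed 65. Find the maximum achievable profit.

61

F has the best ratio (7/6); taking only F gives at most 4×7 = 28 (stopped by the supply cap of 4).
Mixing does better — 5×J and 3×F: cost 63 ≤ 65, profit 5·8 + 3·7 = 61.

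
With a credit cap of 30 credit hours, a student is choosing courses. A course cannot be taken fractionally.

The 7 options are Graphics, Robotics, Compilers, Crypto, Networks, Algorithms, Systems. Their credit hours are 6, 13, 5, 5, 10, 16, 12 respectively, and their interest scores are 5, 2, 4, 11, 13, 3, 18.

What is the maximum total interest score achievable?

Take Crypto, Networks, and Systems: credit hours 5 + 10 + 12 = 27 ≤ 30, interest score 11 + 13 + 18 = 42.
No other feasible combination does better.

42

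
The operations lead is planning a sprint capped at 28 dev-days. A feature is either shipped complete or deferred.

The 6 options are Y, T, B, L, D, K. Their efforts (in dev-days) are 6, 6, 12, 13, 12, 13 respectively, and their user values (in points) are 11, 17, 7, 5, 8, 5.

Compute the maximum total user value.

Allowing fractional choices, the relaxed optimum would be about 38.3, but features are indivisible.
Y + T + B: effort 6 + 6 + 12 = 24 ≤ 28, user value 11 + 17 + 7 = 35.
Y + T + D: effort 6 + 6 + 12 = 24 ≤ 28, user value 11 + 17 + 8 = 36.
Best is Y, T, and D with total user value 36.

36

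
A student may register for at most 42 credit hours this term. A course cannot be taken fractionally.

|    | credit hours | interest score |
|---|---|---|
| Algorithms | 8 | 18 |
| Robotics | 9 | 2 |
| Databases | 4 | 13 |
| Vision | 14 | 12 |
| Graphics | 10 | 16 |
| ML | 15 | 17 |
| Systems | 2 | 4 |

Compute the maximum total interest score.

68

Algorithms + Databases + Graphics + ML + Systems: credit hours 8 + 4 + 10 + 15 + 2 = 39 ≤ 42, interest score 18 + 13 + 16 + 17 + 4 = 68.
Algorithms + Databases + Graphics + ML: credit hours 8 + 4 + 10 + 15 = 37 ≤ 42, interest score 18 + 13 + 16 + 17 = 64.
Algorithms + Databases + Vision + Graphics + Systems: credit hours 8 + 4 + 14 + 10 + 2 = 38 ≤ 42, interest score 18 + 13 + 12 + 16 + 4 = 63.
Best is Algorithms, Databases, Graphics, ML, and Systems with total interest score 68.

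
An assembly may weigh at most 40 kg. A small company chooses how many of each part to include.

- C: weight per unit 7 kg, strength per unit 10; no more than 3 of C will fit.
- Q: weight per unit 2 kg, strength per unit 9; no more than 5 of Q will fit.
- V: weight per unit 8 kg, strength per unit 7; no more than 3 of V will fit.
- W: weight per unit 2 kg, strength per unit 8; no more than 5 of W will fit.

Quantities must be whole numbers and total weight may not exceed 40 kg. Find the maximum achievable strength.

Take 3×C, 5×Q, and 4×W: weight 39 ≤ 40, strength 3·10 + 5·9 + 4·8 = 107.
Q has the best ratio (9/2) and is taken to its limit of 5; remaining capacity is filled optimally with the others.

107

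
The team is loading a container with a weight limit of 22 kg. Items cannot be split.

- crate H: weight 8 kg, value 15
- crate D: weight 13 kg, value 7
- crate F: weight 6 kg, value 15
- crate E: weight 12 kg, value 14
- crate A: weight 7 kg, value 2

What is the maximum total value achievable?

Allowing fractional choices, the relaxed optimum would be about 39.3, but items are indivisible.
crate F + crate E: weight 6 + 12 = 18 ≤ 22, value 15 + 14 = 29.
crate H + crate F: weight 8 + 6 = 14 ≤ 22, value 15 + 15 = 30.
crate H + crate F + crate A: weight 8 + 6 + 7 = 21 ≤ 22, value 15 + 15 + 2 = 32.
Best is crate H, crate F, and crate A with total value 32.

32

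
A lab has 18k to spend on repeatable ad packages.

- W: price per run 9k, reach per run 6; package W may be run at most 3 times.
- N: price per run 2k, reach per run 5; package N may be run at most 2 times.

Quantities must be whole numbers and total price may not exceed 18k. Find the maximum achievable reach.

16

N has the best ratio (5/2); taking only N gives at most 2×5 = 10 (stopped by the supply cap of 2).
Mixing does better — 1×W and 2×N: price 13 ≤ 18, reach 1·6 + 2·5 = 16.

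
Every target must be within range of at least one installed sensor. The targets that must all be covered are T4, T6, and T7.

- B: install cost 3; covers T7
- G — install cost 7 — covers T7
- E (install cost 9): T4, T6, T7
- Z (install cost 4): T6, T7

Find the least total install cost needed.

This is an integer covering problem.
The greedy cost-per-new-target heuristic would pick Z and E for 13, but a cheaper cover exists.
E alone covers T4, T6, T7 — every target.
Total install cost: 9.
No cover costs less than 9.

9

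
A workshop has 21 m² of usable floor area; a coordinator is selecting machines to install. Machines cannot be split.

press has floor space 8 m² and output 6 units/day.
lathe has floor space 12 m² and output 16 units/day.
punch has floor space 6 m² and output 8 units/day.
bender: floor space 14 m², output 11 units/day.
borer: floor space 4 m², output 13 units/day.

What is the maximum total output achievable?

29

Allowing fractional choices, the relaxed optimum would be about 35.7, but machines are indivisible.
lathe + borer: floor space 12 + 4 = 16 ≤ 21, output 16 + 13 = 29.
press + punch + borer: floor space 8 + 6 + 4 = 18 ≤ 21, output 6 + 8 + 13 = 27.
Best is lathe and borer with total output 29.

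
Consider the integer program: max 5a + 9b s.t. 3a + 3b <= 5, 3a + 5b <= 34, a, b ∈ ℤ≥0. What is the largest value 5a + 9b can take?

9

(a,b)=(0,1) is feasible, giving 9.
(a,b)=(1,0) is feasible, giving 5.
(a,b)=(0,0) is feasible, giving 0.
The best lattice point is (0,1), giving 9.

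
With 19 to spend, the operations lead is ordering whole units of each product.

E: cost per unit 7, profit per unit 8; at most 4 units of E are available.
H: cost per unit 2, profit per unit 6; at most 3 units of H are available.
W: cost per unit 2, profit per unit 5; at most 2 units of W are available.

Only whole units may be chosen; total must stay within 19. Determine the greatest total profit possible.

36

This is a bounded integer knapsack.
Take 1×E, 3×H, and 2×W: cost 17 ≤ 19, profit 1·8 + 3·6 + 2·5 = 36.
H has the best ratio (6/2) and is taken to its limit of 3; remaining capacity is filled optimally with the others.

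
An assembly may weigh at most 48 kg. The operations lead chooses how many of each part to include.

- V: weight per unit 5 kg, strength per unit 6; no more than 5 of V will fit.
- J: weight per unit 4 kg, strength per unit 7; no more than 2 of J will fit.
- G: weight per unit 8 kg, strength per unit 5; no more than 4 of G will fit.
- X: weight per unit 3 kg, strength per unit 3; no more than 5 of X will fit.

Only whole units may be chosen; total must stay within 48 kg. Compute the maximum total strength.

59

J has the best ratio (7/4); taking only J gives at most 2×7 = 14 (stopped by the supply cap of 2).
Mixing does better — 5×V, 2×J, and 5×X: weight 48 ≤ 48, strength 5·6 + 2·7 + 5·3 = 59.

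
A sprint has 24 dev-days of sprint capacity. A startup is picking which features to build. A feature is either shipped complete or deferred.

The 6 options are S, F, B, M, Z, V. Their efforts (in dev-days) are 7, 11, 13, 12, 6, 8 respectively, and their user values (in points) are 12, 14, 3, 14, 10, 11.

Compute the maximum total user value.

36

Treat it as a binary knapsack problem.
S + F + Z: effort 7 + 11 + 6 = 24 ≤ 24, user value 12 + 14 + 10 = 36.
S + Z + V: effort 7 + 6 + 8 = 21 ≤ 24, user value 12 + 10 + 11 = 33.
Best is S, F, and Z with total user value 36.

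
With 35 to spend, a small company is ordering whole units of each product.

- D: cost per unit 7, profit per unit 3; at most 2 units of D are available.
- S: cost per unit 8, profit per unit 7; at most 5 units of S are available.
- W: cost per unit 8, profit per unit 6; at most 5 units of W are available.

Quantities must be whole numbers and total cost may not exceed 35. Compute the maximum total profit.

28

Take 4×S: cost 32 ≤ 35, profit 4·7 = 28.
No other integer combination yields more.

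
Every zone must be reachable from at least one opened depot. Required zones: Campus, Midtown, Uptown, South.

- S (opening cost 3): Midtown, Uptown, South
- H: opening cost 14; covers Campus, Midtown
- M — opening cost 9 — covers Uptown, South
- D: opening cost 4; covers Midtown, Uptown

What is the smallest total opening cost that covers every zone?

17

Choose S and H: together they cover Campus, Midtown, Uptown, South — every zone.
Total opening cost: 3 + 14 = 17.
No cover costs less than 17.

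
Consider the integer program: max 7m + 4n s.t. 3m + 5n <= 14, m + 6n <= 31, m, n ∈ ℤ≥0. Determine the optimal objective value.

The continuous relaxation peaks at (4.67, 0) with value 32.67; rounding to a feasible lattice point costs some objective.
(m,n)=(4,0): 3·4+5·0=12≤14, 1·4+6·0=4≤31, objective 28.
(m,n)=(3,1): 3·3+5·1=14≤14, 1·3+6·1=9≤31, objective 25.
(m,n)=(3,0): 3·3+5·0=9≤14, 1·3+6·0=3≤31, objective 21.
No feasible integer point exceeds 28.

28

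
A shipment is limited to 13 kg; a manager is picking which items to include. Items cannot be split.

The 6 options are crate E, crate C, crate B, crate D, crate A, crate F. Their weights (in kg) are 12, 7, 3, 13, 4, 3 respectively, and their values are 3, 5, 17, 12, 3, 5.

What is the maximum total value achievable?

27

Allowing fractional choices, the relaxed optimum would be about 28.5, but items are indivisible.
crate B + crate A + crate F: weight 3 + 4 + 3 = 10 ≤ 13, value 17 + 3 + 5 = 25.
crate C + crate B + crate F: weight 7 + 3 + 3 = 13 ≤ 13, value 5 + 17 + 5 = 27.
Best is crate C, crate B, and crate F with total value 27.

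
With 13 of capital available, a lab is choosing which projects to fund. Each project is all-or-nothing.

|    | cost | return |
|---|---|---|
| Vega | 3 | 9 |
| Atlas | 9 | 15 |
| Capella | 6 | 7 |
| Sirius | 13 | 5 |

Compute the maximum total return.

Allowing fractional choices, the relaxed optimum would be about 25.2, but projects are indivisible.
Vega + Atlas: cost 3 + 9 = 12 ≤ 13, return 9 + 15 = 24.
Vega + Capella: cost 3 + 6 = 9 ≤ 13, return 9 + 7 = 16.
Atlas: cost 9 ≤ 13, return 15.
Best is Vega and Atlas with total return 24.

24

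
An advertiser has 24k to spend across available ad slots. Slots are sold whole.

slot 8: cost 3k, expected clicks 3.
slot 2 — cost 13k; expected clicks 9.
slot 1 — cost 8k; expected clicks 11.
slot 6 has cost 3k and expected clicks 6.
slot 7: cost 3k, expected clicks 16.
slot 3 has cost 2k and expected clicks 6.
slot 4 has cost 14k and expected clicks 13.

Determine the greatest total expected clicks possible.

42

This is a 0-1 knapsack instance.
Allowing fractional choices, the relaxed optimum would be about 46.6, but ad slots are indivisible.
slot 6 + slot 7 + slot 3 + slot 4: cost 3 + 3 + 2 + 14 = 22 ≤ 24, expected clicks 6 + 16 + 6 + 13 = 41.
slot 8 + slot 2 + slot 6 + slot 7 + slot 3: cost 3 + 13 + 3 + 3 + 2 = 24 ≤ 24, expected clicks 3 + 9 + 6 + 16 + 6 = 40.
slot 8 + slot 1 + slot 6 + slot 7 + slot 3: cost 3 + 8 + 3 + 3 + 2 = 19 ≤ 24, expected clicks 3 + 11 + 6 + 16 + 6 = 42.
Best is slot 8, slot 1, slot 6, slot 7, and slot 3 with total expected clicks 42.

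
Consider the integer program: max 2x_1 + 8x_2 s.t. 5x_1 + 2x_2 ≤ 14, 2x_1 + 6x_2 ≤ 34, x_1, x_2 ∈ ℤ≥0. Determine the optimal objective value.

Relaxing integrality, the LP optimum is 45.33 at (x_1,x_2) = (0, 5.67), which is not an integer point.
(x_1,x_2)=(0,5): 5·0+2·5=10≤14, 2·0+6·5=30≤34, objective 40.
(x_1,x_2)=(1,4): 5·1+2·4=13≤14, 2·1+6·4=26≤34, objective 34.
(x_1,x_2)=(0,4): 5·0+2·4=8≤14, 2·0+6·4=24≤34, objective 32.
The best lattice point is (0,5), giving 40.

40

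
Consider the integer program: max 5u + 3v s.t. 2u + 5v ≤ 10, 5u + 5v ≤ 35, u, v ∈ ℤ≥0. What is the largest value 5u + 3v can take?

(u,v)=(5,0) is feasible, giving 25.
(u,v)=(4,0) is feasible, giving 20.
No feasible integer point exceeds 25.

25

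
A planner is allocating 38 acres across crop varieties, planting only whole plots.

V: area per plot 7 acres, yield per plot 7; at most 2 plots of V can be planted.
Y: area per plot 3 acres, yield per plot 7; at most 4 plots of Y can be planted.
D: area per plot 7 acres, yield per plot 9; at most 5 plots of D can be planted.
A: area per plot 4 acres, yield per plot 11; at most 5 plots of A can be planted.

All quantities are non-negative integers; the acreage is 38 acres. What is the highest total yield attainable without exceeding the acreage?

A has the best ratio (11/4); taking only A gives at most 5×11 = 55 (stopped by the supply cap of 5).
Mixing does better — 3×Y, 1×D, and 5×A: area 36 ≤ 38, yield 3·7 + 1·9 + 5·11 = 85.

85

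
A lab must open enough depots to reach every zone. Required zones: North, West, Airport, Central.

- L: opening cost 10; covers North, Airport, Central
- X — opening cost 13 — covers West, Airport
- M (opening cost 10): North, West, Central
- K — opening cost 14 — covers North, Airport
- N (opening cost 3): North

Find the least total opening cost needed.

The greedy cost-per-new-zone heuristic would pick N, L, and M for 23, but a cheaper cover exists.
Choose L and M: together they cover North, West, Airport, Central — every zone.
Total opening cost: 10 + 10 = 20.
No cover costs less than 20.

20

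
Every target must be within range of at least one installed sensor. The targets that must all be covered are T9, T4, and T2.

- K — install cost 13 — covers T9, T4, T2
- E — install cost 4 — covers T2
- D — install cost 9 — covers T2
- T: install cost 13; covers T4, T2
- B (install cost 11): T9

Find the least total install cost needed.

The greedy cost-per-new-target heuristic would pick E and K for 17, but a cheaper cover exists.
K alone covers T9, T4, T2 — every target.
Total install cost: 13.
No cover costs less than 13.

13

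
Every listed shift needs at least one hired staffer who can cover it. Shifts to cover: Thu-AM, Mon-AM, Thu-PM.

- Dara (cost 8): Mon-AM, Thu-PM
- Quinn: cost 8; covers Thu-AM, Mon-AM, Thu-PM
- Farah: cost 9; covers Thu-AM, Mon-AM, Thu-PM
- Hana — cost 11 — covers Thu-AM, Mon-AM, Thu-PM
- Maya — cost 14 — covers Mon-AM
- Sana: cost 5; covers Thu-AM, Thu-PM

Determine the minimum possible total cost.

The greedy cost-per-new-shift heuristic would pick Sana and Dara for 13, but a cheaper cover exists.
Quinn alone covers Thu-AM, Mon-AM, Thu-PM — every shift.
Total cost: 8.
No cover costs less than 8.

8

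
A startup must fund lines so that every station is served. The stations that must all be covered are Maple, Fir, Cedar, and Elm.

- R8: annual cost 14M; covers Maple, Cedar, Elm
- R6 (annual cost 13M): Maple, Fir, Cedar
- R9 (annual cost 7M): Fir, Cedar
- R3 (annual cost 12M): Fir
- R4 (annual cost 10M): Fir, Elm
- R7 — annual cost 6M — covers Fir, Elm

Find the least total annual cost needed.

19

Choose R6 and R7: together they cover Maple, Fir, Cedar, Elm — every station.
Total annual cost: 13 + 6 = 19.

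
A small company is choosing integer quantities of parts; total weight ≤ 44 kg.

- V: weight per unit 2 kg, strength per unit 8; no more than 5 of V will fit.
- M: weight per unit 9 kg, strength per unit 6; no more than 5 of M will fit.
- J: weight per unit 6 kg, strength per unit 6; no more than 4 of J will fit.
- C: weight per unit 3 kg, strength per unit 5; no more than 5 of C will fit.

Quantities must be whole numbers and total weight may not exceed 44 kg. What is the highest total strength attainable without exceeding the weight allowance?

V has the best ratio (8/2); taking only V gives at most 5×8 = 40 (stopped by the supply cap of 5).
Mixing does better — 5×V, 3×J, and 5×C: weight 43 ≤ 44, strength 5·8 + 3·6 + 5·5 = 83.

83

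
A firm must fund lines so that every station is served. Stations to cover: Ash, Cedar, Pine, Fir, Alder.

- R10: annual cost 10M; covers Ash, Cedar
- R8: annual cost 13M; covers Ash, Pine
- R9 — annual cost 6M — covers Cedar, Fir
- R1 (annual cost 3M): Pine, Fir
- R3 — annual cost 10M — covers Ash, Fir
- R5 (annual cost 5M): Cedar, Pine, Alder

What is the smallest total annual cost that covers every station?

15

This is an integer covering problem.
The greedy cost-per-new-station heuristic would pick R1, R5, and R10 for 18, but a cheaper cover exists.
Choose R3 and R5: together they cover Ash, Cedar, Pine, Fir, Alder — every station.
Total annual cost: 10 + 5 = 15.
No cover costs less than 15.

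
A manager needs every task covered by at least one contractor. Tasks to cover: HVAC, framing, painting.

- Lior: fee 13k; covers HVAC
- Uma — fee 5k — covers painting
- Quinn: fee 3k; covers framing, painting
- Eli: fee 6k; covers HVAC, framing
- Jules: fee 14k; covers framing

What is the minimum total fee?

Choose Quinn and Eli: together they cover HVAC, framing, painting — every task.
Total fee: 3 + 6 = 9.

9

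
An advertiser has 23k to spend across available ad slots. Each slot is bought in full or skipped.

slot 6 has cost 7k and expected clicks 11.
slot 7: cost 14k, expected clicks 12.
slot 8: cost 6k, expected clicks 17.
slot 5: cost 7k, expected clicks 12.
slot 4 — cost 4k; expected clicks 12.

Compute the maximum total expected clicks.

41

Treat it as a binary knapsack problem.
Allowing fractional choices, the relaxed optimum would be about 50.4, but ad slots are indivisible.
slot 8 + slot 5 + slot 4: cost 6 + 7 + 4 = 17 ≤ 23, expected clicks 17 + 12 + 12 = 41.
slot 6 + slot 8 + slot 4: cost 7 + 6 + 4 = 17 ≤ 23, expected clicks 11 + 17 + 12 = 40.
slot 6 + slot 8 + slot 5: cost 7 + 6 + 7 = 20 ≤ 23, expected clicks 11 + 17 + 12 = 40.
Best is slot 8, slot 5, and slot 4 with total expected clicks 41.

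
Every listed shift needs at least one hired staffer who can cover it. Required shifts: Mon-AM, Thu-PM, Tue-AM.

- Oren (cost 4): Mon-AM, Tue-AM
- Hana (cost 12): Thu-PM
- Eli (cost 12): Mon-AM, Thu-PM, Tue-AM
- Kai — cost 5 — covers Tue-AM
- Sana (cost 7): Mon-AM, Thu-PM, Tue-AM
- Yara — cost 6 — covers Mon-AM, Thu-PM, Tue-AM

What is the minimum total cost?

The greedy cost-per-new-shift heuristic would pick Oren and Yara for 10, but a cheaper cover exists.
Yara alone covers Mon-AM, Thu-PM, Tue-AM — every shift.
Total cost: 6.
No cover costs less than 6.

6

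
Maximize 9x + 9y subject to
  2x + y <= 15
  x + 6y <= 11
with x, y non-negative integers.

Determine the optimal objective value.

(x,y)=(7,0): 2·7+1·0=14≤15, 1·7+6·0=7≤11, objective 63.
(x,y)=(6,0): 2·6+1·0=12≤15, 1·6+6·0=6≤11, objective 54.
The best lattice point is (7,0), giving 63.

63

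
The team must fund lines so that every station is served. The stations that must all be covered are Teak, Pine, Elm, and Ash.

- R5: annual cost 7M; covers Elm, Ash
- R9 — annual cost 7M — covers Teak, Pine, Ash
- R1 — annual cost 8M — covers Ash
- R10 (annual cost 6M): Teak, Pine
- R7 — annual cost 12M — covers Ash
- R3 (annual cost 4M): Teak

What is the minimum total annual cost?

The greedy cost-per-new-station heuristic would pick R9 and R5 for 14, but a cheaper cover exists.
Choose R5 and R10: together they cover Teak, Pine, Elm, Ash — every station.
Total annual cost: 7 + 6 = 13.
No cover costs less than 13.

13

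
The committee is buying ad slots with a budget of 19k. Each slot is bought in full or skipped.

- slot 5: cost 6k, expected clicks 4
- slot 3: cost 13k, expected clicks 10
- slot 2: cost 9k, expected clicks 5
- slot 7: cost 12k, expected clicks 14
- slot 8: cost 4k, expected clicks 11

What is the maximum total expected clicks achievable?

This is an integer program with binary decision variables.
slot 7 + slot 8: cost 12 + 4 = 16 ≤ 19, expected clicks 14 + 11 = 25.
slot 3 + slot 8: cost 13 + 4 = 17 ≤ 19, expected clicks 10 + 11 = 21.
Best is slot 7 and slot 8 with total expected clicks 25.

25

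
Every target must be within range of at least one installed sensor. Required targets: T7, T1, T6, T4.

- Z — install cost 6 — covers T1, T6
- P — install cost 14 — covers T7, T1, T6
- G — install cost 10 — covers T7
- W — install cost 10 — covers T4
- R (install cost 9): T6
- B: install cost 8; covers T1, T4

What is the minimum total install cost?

This is an integer covering problem.
Choose P and B: together they cover T7, T1, T6, T4 — every target.
Total install cost: 14 + 8 = 22.

22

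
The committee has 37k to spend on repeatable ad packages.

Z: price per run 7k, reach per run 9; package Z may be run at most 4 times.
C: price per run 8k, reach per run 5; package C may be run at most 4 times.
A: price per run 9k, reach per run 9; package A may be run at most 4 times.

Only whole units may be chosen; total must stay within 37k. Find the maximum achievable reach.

45

This is a bounded integer knapsack.
Z has the best ratio (9/7); taking only Z gives at most 4×9 = 36 (stopped by the supply cap of 4).
Mixing does better — 4×Z and 1×A: price 37 ≤ 37, reach 4·9 + 1·9 = 45.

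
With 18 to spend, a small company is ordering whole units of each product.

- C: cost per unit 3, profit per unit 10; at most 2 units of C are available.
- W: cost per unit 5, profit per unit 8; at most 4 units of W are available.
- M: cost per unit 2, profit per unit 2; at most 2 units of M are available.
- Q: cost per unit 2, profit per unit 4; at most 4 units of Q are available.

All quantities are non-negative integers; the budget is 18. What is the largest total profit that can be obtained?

Take 2×C, 2×M, and 4×Q: cost 18 ≤ 18, profit 2·10 + 2·2 + 4·4 = 40.
C has the best ratio (10/3) and is taken to its limit of 2; remaining capacity is filled optimally with the others.

40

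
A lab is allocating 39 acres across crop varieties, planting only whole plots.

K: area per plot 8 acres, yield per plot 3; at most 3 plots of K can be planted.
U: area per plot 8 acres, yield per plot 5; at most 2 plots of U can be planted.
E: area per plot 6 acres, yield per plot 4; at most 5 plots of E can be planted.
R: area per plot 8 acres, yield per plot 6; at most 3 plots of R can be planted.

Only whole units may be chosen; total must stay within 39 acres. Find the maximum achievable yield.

This is a bounded integer knapsack.
2×E and 3×R: area 36 ≤ 39, yield 2·4 + 3·6 = 26.
1×U, 1×E, and 3×R: area 38 ≤ 39, yield 1·5 + 1·4 + 3·6 = 27.
Best is 27.

27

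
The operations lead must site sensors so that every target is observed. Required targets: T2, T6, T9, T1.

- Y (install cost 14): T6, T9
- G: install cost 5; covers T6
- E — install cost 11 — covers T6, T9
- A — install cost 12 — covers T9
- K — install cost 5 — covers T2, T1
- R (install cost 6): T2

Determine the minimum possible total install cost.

16

The greedy cost-per-new-target heuristic would pick K, G, and E for 21, but a cheaper cover exists.
Choose E and K: together they cover T2, T6, T9, T1 — every target.
Total install cost: 11 + 5 = 16.
No cover costs less than 16.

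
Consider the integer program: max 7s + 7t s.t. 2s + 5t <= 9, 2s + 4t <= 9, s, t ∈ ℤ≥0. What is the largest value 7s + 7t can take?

(s,t)=(4,0): 2·4+5·0=8≤9, 2·4+4·0=8≤9, objective 28.
(s,t)=(3,0): 2·3+5·0=6≤9, 2·3+4·0=6≤9, objective 21.
Maximum is 28 at (s,t)=(4,0).

28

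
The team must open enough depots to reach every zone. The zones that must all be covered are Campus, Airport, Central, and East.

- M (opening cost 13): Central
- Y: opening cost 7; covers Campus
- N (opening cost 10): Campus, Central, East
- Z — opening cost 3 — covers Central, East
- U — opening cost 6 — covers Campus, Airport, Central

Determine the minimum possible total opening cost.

This is a weighted set-cover instance.
Choose Z and U: together they cover Campus, Airport, Central, East — every zone.
Total opening cost: 3 + 6 = 9.

9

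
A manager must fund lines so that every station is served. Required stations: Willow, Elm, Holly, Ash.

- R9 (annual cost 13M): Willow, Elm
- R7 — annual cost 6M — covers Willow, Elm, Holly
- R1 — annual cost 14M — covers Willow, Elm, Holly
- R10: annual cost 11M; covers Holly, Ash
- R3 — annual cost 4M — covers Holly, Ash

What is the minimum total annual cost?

Choose R7 and R3: together they cover Willow, Elm, Holly, Ash — every station.
Total annual cost: 6 + 4 = 10.
No cover costs less than 10.

10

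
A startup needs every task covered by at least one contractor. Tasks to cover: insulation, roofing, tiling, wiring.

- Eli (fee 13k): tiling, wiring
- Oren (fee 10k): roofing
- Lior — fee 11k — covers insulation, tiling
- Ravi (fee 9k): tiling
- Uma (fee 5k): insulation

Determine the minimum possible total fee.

This is an integer covering problem.
Choose Eli, Oren, and Uma: together they cover insulation, roofing, tiling, wiring — every task.
Total fee: 13 + 10 + 5 = 28.
No cover costs less than 28.

28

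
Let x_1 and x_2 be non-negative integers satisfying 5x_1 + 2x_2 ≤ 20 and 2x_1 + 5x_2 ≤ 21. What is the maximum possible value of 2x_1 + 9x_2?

Relaxing integrality, the LP optimum is 37.80 at (x_1,x_2) = (0, 4.2), which is not an integer point.
(x_1,x_2)=(0,4): 5·0+2·4=8≤20, 2·0+5·4=20≤21, objective 36.
(x_1,x_2)=(1,3): 5·1+2·3=11≤20, 2·1+5·3=17≤21, objective 29.
(x_1,x_2)=(0,3): 5·0+2·3=6≤20, 2·0+5·3=15≤21, objective 27.
The best lattice point is (0,4), giving 36.

36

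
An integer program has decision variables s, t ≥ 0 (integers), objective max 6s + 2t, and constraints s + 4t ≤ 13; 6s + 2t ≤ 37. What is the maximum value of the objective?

36

The continuous relaxation peaks at (6.17, 0) with value 37.00; rounding to a feasible lattice point costs some objective.
(s,t)=(6,0): 1·6+4·0=6≤13, 6·6+2·0=36≤37, objective 36.
(s,t)=(5,1): 1·5+4·1=9≤13, 6·5+2·1=32≤37, objective 32.
(s,t)=(5,0): 1·5+4·0=5≤13, 6·5+2·0=30≤37, objective 30.
No feasible integer point exceeds 36.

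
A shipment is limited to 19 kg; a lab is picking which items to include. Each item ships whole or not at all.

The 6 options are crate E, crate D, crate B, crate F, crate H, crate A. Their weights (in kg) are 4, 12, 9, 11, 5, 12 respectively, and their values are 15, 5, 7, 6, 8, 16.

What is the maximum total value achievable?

31

This is a 0-1 knapsack instance.
Take crate E and crate A: weight 4 + 12 = 16 ≤ 19, value 15 + 16 = 31.
No other feasible combination does better.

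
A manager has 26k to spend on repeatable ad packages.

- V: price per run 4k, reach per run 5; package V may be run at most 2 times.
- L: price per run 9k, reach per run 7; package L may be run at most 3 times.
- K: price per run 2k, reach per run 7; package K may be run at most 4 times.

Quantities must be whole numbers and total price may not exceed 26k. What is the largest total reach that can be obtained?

2×V, 1×L, and 4×K: price 25 ≤ 26, reach 2·5 + 1·7 + 4·7 = 45.
2×L and 4×K: price 26 ≤ 26, reach 2·7 + 4·7 = 42.
Best is 45.

45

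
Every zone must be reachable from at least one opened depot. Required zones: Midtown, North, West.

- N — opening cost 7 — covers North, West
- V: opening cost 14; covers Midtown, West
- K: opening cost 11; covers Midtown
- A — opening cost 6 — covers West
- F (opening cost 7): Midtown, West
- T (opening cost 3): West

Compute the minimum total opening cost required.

The greedy cost-per-new-zone heuristic would pick T, N, and F for 17, but a cheaper cover exists.
Choose N and F: together they cover Midtown, North, West — every zone.
Total opening cost: 7 + 7 = 14.
No cover costs less than 14.

14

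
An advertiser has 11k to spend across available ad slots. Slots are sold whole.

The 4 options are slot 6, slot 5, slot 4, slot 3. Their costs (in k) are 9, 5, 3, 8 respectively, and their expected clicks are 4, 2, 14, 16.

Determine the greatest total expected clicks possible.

30

This is an integer program with binary decision variables.
Take slot 4 and slot 3: cost 3 + 8 = 11 ≤ 11, expected clicks 14 + 16 = 30.
No other feasible combination does better.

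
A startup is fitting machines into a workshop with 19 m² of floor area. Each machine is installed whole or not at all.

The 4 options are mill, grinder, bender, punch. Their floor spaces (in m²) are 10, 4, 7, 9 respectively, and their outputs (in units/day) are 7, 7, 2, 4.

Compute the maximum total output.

14

grinder + punch: floor space 4 + 9 = 13 ≤ 19, output 7 + 4 = 11.
mill + grinder: floor space 10 + 4 = 14 ≤ 19, output 7 + 7 = 14.
Best is mill and grinder with total output 14.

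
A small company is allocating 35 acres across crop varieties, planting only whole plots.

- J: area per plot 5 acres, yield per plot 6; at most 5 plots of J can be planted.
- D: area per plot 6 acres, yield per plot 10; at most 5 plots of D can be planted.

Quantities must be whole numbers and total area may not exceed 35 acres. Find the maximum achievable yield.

56

Take 1×J and 5×D: area 35 ≤ 35, yield 1·6 + 5·10 = 56.
D has the best ratio (10/6) and is taken to its limit of 5; remaining capacity is filled optimally with the others.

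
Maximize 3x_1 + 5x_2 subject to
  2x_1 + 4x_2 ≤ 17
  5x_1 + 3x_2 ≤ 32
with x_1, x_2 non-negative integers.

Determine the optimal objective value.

(x_1,x_2)=(4,2): 2·4+4·2=16≤17, 5·4+3·2=26≤32, objective 22.
(x_1,x_2)=(5,1): 2·5+4·1=14≤17, 5·5+3·1=28≤32, objective 20.
(x_1,x_2)=(3,2): 2·3+4·2=14≤17, 5·3+3·2=21≤32, objective 19.
(x_1,x_2)=(6,0): 2·6+4·0=12≤17, 5·6+3·0=30≤32, objective 18.
Maximum is 22 at (x_1,x_2)=(4,2).

22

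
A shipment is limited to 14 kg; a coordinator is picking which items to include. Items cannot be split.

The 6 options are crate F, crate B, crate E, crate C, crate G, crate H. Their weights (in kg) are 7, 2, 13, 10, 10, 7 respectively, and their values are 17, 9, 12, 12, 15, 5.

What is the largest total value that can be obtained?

26

This is an integer program with binary decision variables.
crate B + crate G: weight 2 + 10 = 12 ≤ 14, value 9 + 15 = 24.
crate F + crate H: weight 7 + 7 = 14 ≤ 14, value 17 + 5 = 22.
crate F + crate B: weight 7 + 2 = 9 ≤ 14, value 17 + 9 = 26.
Best is crate F and crate B with total value 26.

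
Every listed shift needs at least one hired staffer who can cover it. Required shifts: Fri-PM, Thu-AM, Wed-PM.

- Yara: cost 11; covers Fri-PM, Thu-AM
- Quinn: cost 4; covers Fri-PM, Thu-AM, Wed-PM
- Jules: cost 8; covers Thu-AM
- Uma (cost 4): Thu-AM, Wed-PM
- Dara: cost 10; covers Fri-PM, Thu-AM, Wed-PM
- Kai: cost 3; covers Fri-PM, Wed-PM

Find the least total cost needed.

Quinn alone covers Fri-PM, Thu-AM, Wed-PM — every shift.
Total cost: 4.

4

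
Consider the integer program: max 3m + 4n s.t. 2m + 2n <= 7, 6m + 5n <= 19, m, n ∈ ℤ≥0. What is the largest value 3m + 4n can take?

(m,n)=(0,3): 2·0+2·3=6≤7, 6·0+5·3=15≤19, objective 12.
(m,n)=(1,2): 2·1+2·2=6≤7, 6·1+5·2=16≤19, objective 11.
(m,n)=(0,2): 2·0+2·2=4≤7, 6·0+5·2=10≤19, objective 8.
Maximum is 12 at (m,n)=(0,3).

12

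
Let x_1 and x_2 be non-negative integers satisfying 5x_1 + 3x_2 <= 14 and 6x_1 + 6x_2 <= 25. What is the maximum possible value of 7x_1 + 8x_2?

32

The continuous relaxation peaks at (0, 4.17) with value 33.33; rounding to a feasible lattice point costs some objective.
(x_1,x_2)=(0,4) is feasible, giving 32.
(x_1,x_2)=(1,3) is feasible, giving 31.
(x_1,x_2)=(0,3) is feasible, giving 24.
No feasible integer point exceeds 32.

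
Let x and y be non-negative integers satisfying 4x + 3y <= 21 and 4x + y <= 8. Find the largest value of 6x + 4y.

28

(x,y)=(0,7): 4·0+3·7=21≤21, 4·0+1·7=7≤8, objective 28.
(x,y)=(0,6): 4·0+3·6=18≤21, 4·0+1·6=6≤8, objective 24.
The best lattice point is (0,7), giving 28.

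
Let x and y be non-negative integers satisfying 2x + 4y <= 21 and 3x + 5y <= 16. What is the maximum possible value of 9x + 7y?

Relaxing integrality, the LP optimum is 48.00 at (x,y) = (5.33, 0), which is not an integer point.
(x,y)=(5,0): 2·5+4·0=10≤21, 3·5+5·0=15≤16, objective 45.
(x,y)=(4,0): 2·4+4·0=8≤21, 3·4+5·0=12≤16, objective 36.
The best lattice point is (5,0), giving 45.

45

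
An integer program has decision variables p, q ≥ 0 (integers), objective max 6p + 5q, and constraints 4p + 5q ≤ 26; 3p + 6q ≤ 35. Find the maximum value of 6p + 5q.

(p,q)=(6,0): 4·6+5·0=24≤26, 3·6+6·0=18≤35, objective 36.
(p,q)=(5,1): 4·5+5·1=25≤26, 3·5+6·1=21≤35, objective 35.
(p,q)=(5,0): 4·5+5·0=20≤26, 3·5+6·0=15≤35, objective 30.
No feasible integer point exceeds 36.

36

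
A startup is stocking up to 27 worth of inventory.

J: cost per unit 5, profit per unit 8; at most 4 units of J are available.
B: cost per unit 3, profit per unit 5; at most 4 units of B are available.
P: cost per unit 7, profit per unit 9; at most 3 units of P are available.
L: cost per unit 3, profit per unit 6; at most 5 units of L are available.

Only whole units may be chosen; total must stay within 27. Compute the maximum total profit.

1×J, 2×B, and 5×L: cost 26 ≤ 27, profit 1·8 + 2·5 + 5·6 = 48.
4×B and 5×L: cost 27 ≤ 27, profit 4·5 + 5·6 = 50.
Best is 50.

50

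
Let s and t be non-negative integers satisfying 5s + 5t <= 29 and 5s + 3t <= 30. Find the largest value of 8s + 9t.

45

The continuous relaxation peaks at (0, 5.8) with value 52.20; rounding to a feasible lattice point costs some objective.
(s,t)=(0,5): 5·0+5·5=25≤29, 5·0+3·5=15≤30, objective 45.
(s,t)=(1,4): 5·1+5·4=25≤29, 5·1+3·4=17≤30, objective 44.
(s,t)=(0,4): 5·0+5·4=20≤29, 5·0+3·4=12≤30, objective 36.
No feasible integer point exceeds 45.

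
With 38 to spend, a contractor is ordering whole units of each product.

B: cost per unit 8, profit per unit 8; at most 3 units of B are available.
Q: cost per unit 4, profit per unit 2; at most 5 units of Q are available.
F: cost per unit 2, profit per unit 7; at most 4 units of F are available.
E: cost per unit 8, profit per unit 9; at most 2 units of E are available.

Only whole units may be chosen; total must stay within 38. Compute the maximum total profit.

1×B, 1×Q, 4×F, and 2×E: cost 36 ≤ 38, profit 1·8 + 1·2 + 4·7 + 2·9 = 56.
2×B, 3×F, and 2×E: cost 38 ≤ 38, profit 2·8 + 3·7 + 2·9 = 55.
Best is 56.

56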